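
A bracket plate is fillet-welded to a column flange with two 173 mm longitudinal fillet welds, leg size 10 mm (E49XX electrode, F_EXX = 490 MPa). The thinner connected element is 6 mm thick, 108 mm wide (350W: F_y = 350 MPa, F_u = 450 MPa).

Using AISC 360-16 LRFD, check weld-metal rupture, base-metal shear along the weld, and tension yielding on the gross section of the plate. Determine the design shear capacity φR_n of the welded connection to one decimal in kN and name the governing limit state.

204.1 kN (gross-section yield governs)

Weld metal: throat = 0.707×10 = 7.07 mm, L = 2×173 = 346 mm. φR_n = 0.75 × 0.6 × 490 × 7.07 × 346 = 539.4 kN.
Base metal shear (6 mm plate): yield φR_n = 1.0×0.6×350×6×346 = 436.0 kN; rupture φR_n = 0.75×0.6×450×6×346 = 420.4 kN; take 420.4 kN (rupture).
Tension yield (gross): A_g = 108×6 = 648 mm². φR_n = 0.90 × 350 × 648 = 204.1 kN.
Governing: min(539.4, 420.4, 204.1) = 204.1 kN → gross-section yield.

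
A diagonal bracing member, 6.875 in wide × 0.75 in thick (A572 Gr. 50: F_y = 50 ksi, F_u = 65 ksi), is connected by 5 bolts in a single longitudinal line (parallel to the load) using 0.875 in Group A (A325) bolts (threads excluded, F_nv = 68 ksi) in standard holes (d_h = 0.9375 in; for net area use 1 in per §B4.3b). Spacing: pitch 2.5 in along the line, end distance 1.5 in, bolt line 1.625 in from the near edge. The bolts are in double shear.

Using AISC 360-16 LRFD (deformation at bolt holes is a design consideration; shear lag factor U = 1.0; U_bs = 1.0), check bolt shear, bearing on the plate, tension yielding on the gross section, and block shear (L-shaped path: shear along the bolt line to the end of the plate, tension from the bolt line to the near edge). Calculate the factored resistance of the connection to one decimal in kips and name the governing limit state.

194.7 kips (block shear governs)

Bolt shear: A_b = π(0.875)²/4 = 0.60132 in². φR_n = 0.75 × 68 × 0.60132 × 5 × 2 = 306.7 kips.
Bearing (0.75 in plate, F_u = 65 ksi): end bolts L_c = 1.5 − 0.9375/2 = 1.03125, R_n = min(1.2×1.03125×0.75×65, 2.4×0.875×0.75×65) = 60.328 kips/bolt; interior L_c = 2.5 − 0.9375 = 1.5625, R_n = 91.406 kips/bolt. φR_n = 0.75 × (1×60.328 + 4×91.406) = 319.5 kips.
Tension yield (gross): A_g = 6.875×0.75 = 5.1563 in². φR_n = 0.90 × 50 × 5.1563 = 232.0 kips.
Block shear: shear path 1×[1.5+4×2.5] = 1×11.5 in, A_gv = 8.625, A_nv = 1×(11.5 − 4.5×1)×0.75 = 5.25 in²; tension to near edge: (1.625 − 0.5×1)×0.75 = 0.84375 in². R_n = min(0.6×65×5.25, 0.6×50×8.625) + 1.0×65×0.84375 = min(204.75, 258.75) + 54.844 = 259.59 kips. φR_n = 0.75 × 259.59 = 194.7 kips.
Governing: min(306.7, 319.5, 232.0, 194.7) = 194.7 kips → block shear.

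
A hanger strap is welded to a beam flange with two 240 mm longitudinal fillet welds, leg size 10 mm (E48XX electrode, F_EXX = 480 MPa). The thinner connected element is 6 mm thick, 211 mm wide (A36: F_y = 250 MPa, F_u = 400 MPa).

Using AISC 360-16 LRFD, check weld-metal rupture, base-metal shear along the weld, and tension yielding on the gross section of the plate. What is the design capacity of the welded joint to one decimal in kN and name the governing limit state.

284.9 kN (gross-section yield governs)

Weld metal: throat = 0.707×10 = 7.07 mm, L = 2×240 = 480 mm. φR_n = 0.75 × 0.6 × 480 × 7.07 × 480 = 733.0 kN.
Base metal shear (6 mm plate): yield φR_n = 1.0×0.6×250×6×480 = 432.0 kN; rupture φR_n = 0.75×0.6×400×6×480 = 518.4 kN; take 432.0 kN (yield).
Tension yield (gross): A_g = 211×6 = 1266 mm². φR_n = 0.90 × 250 × 1266 = 284.9 kN.
Governing: min(733.0, 432.0, 284.9) = 284.9 kN → gross-section yield.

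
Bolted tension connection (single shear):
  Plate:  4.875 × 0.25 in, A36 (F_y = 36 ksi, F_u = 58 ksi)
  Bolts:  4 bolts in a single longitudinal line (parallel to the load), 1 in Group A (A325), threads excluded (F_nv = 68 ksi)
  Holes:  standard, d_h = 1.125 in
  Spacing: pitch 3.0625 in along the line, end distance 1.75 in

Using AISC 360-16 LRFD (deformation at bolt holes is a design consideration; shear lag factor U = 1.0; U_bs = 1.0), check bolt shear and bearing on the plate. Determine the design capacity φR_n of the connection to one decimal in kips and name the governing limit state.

91.4 kips (bearing governs)

Bolt shear: A_b = π(1)²/4 = 0.7854 in². φR_n = 0.75 × 68 × 0.7854 × 4 × 1 = 160.2 kips.
Bearing (0.25 in plate, F_u = 58 ksi): end bolts L_c = 1.75 − 1.125/2 = 1.1875, R_n = min(1.2×1.1875×0.25×58, 2.4×1×0.25×58) = 20.663 kips/bolt; interior L_c = 3.0625 − 1.125 = 1.9375, R_n = 33.713 kips/bolt. φR_n = 0.75 × (1×20.663 + 3×33.713) = 91.4 kips.
Governing: min(160.2, 91.4) = 91.4 kips → bearing.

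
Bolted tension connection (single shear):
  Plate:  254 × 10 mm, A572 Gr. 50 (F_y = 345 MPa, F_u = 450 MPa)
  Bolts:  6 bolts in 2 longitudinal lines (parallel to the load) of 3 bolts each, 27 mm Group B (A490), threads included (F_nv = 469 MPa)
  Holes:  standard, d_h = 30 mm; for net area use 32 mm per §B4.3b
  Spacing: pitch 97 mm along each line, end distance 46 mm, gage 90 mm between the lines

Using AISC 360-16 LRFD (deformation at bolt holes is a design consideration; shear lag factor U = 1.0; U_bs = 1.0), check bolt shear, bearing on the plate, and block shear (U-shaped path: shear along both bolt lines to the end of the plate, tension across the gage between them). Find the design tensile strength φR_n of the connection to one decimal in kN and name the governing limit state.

Bolt shear: A_b = π(27)²/4 = 572.56 mm². φR_n = 0.75 × 469 × 572.56 × 6 × 1 = 1208.4 kN.
Bearing (10 mm plate, F_u = 450 MPa): end bolts L_c = 46 − 30/2 = 31, R_n = min(1.2×31×10×450, 2.4×27×10×450) = 167.4 kN/bolt; interior L_c = 97 − 30 = 67, R_n = 291.6 kN/bolt. φR_n = 0.75 × (2×167.4 + 4×291.6) = 1125.9 kN.
Block shear: shear path 2×[46+2×97] = 2×240 mm, A_gv = 4800, A_nv = 2×(240 − 2.5×32)×10 = 3200 mm²; tension across gage: (90 − 1×32)×10 = 580 mm². R_n = min(0.6×450×3200, 0.6×345×4800) + 1.0×450×580 = min(864, 993.6) + 261 = 1125 kN. φR_n = 0.75 × 1125 = 843.8 kN.
Governing: min(1208.4, 1125.9, 843.8) = 843.8 kN → block shear.

843.8 kN (block shear governs)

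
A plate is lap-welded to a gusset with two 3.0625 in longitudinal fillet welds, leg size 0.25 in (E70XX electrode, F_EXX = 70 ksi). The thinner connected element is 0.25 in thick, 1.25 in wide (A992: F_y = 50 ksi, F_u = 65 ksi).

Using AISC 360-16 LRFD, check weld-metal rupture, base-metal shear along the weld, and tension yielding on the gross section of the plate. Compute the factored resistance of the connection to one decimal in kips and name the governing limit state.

14.1 kips (gross-section yield governs)

Weld metal: throat = 0.707×0.25 = 0.17675 in, L = 2×3.0625 = 6.125 in. φR_n = 0.75 × 0.6 × 70 × 0.17675 × 6.125 = 34.1 kips.
Base metal shear (0.25 in plate): yield φR_n = 1.0×0.6×50×0.25×6.125 = 45.9 kips; rupture φR_n = 0.75×0.6×65×0.25×6.125 = 44.8 kips; take 44.8 kips (rupture).
Tension yield (gross): A_g = 1.25×0.25 = 0.3125 in². φR_n = 0.90 × 50 × 0.3125 = 14.1 kips.
Governing: min(34.1, 44.8, 14.1) = 14.1 kips → gross-section yield.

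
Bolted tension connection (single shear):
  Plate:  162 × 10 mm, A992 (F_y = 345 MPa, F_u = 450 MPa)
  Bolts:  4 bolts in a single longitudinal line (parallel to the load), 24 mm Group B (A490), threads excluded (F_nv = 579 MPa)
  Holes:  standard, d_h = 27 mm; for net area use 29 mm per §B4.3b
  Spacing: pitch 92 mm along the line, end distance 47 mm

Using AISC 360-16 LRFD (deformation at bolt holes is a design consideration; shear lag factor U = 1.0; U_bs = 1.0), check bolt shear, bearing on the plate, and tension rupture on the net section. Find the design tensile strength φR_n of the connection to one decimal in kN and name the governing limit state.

Bolt shear: A_b = π(24)²/4 = 452.39 mm². φR_n = 0.75 × 579 × 452.39 × 4 × 1 = 785.8 kN.
Bearing (10 mm plate, F_u = 450 MPa): end bolts L_c = 47 − 27/2 = 33.5, R_n = min(1.2×33.5×10×450, 2.4×24×10×450) = 180.9 kN/bolt; interior L_c = 92 − 27 = 65, R_n = 259.2 kN/bolt. φR_n = 0.75 × (1×180.9 + 3×259.2) = 718.9 kN.
Tension rupture (net): A_n = (162 − 1×29)×10 = 1330 mm² (U = 1.0, A_e = A_n). φR_n = 0.75 × 450 × 1330 = 448.9 kN.
Governing: min(785.8, 718.9, 448.9) = 448.9 kN → net-section rupture.

448.9 kN (net-section rupture governs)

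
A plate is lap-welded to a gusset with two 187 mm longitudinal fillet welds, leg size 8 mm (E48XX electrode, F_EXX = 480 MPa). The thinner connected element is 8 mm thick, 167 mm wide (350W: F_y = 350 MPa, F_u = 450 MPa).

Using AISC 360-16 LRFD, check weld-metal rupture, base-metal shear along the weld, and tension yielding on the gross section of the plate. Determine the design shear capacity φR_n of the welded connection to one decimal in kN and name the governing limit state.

Weld metal: throat = 0.707×8 = 5.656 mm, L = 2×187 = 374 mm. φR_n = 0.75 × 0.6 × 480 × 5.656 × 374 = 456.9 kN.
Base metal shear (8 mm plate): yield φR_n = 1.0×0.6×350×8×374 = 628.3 kN; rupture φR_n = 0.75×0.6×450×8×374 = 605.9 kN; take 605.9 kN (rupture).
Tension yield (gross): A_g = 167×8 = 1336 mm². φR_n = 0.90 × 350 × 1336 = 420.8 kN.
Governing: min(456.9, 605.9, 420.8) = 420.8 kN → gross-section yield.

420.8 kN (gross-section yield governs)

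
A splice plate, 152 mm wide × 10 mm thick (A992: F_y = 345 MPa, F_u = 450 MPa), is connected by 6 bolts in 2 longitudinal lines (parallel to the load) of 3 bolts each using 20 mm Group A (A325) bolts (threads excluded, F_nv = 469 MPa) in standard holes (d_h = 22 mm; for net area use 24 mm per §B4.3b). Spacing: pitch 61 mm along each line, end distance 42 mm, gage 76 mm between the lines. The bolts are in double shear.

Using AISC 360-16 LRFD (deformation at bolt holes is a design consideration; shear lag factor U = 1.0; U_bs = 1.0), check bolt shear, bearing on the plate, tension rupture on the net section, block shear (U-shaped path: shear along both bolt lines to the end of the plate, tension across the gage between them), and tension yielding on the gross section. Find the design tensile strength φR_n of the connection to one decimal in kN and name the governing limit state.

351.0 kN (net-section rupture governs)

Bolt shear: A_b = π(20)²/4 = 314.16 mm². φR_n = 0.75 × 469 × 314.16 × 6 × 2 = 1326.1 kN.
Bearing (10 mm plate, F_u = 450 MPa): end bolts L_c = 42 − 22/2 = 31, R_n = min(1.2×31×10×450, 2.4×20×10×450) = 167.4 kN/bolt; interior L_c = 61 − 22 = 39, R_n = 210.6 kN/bolt. φR_n = 0.75 × (2×167.4 + 4×210.6) = 882.9 kN.
Tension rupture (net): A_n = (152 − 2×24)×10 = 1040 mm² (U = 1.0, A_e = A_n). φR_n = 0.75 × 450 × 1040 = 351.0 kN.
Block shear: shear path 2×[42+2×61] = 2×164 mm, A_gv = 3280, A_nv = 2×(164 − 2.5×24)×10 = 2080 mm²; tension across gage: (76 − 1×24)×10 = 520 mm². R_n = min(0.6×450×2080, 0.6×345×3280) + 1.0×450×520 = min(561.6, 678.96) + 234 = 795.6 kN. φR_n = 0.75 × 795.6 = 596.7 kN.
Tension yield (gross): A_g = 152×10 = 1520 mm². φR_n = 0.90 × 345 × 1520 = 472.0 kN.
Governing: min(1326.1, 882.9, 351.0, 596.7, 472.0) = 351.0 kN → net-section rupture.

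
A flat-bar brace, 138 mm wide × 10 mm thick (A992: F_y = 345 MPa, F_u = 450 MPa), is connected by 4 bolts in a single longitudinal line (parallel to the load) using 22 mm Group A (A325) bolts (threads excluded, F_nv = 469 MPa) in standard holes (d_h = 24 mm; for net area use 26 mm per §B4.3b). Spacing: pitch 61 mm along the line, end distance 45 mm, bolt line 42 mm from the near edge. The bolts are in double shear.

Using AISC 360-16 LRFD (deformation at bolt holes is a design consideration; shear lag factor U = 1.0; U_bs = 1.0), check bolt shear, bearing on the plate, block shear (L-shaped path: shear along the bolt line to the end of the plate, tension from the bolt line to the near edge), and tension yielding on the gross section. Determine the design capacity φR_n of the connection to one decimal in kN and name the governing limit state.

375.3 kN (block shear governs)

Bolt shear: A_b = π(22)²/4 = 380.13 mm². φR_n = 0.75 × 469 × 380.13 × 4 × 2 = 1069.7 kN.
Bearing (10 mm plate, F_u = 450 MPa): end bolts L_c = 45 − 24/2 = 33, R_n = min(1.2×33×10×450, 2.4×22×10×450) = 178.2 kN/bolt; interior L_c = 61 − 24 = 37, R_n = 199.8 kN/bolt. φR_n = 0.75 × (1×178.2 + 3×199.8) = 583.2 kN.
Block shear: shear path 1×[45+3×61] = 1×228 mm, A_gv = 2280, A_nv = 1×(228 − 3.5×26)×10 = 1370 mm²; tension to near edge: (42 − 0.5×26)×10 = 290 mm². R_n = min(0.6×450×1370, 0.6×345×2280) + 1.0×450×290 = min(369.9, 471.96) + 130.5 = 500.4 kN. φR_n = 0.75 × 500.4 = 375.3 kN.
Tension yield (gross): A_g = 138×10 = 1380 mm². φR_n = 0.90 × 345 × 1380 = 428.5 kN.
Governing: min(1069.7, 583.2, 375.3, 428.5) = 375.3 kN → block shear.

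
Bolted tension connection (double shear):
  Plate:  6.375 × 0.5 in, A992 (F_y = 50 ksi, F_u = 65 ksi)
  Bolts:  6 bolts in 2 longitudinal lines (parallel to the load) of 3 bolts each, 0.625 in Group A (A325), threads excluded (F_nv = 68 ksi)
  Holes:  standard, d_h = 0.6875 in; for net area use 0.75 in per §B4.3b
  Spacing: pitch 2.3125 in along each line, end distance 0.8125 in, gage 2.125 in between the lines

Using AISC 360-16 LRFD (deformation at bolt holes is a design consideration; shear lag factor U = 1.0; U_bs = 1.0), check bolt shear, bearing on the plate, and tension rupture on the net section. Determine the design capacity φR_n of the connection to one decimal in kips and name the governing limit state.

Bolt shear: A_b = π(0.625)²/4 = 0.3068 in². φR_n = 0.75 × 68 × 0.3068 × 6 × 2 = 187.8 kips.
Bearing (0.5 in plate, F_u = 65 ksi): end bolts L_c = 0.8125 − 0.6875/2 = 0.46875, R_n = min(1.2×0.46875×0.5×65, 2.4×0.625×0.5×65) = 18.281 kips/bolt; interior L_c = 2.3125 − 0.6875 = 1.625, R_n = 48.75 kips/bolt. φR_n = 0.75 × (2×18.281 + 4×48.75) = 173.7 kips.
Tension rupture (net): A_n = (6.375 − 2×0.75)×0.5 = 2.4375 in² (U = 1.0, A_e = A_n). φR_n = 0.75 × 65 × 2.4375 = 118.8 kips.
Governing: min(187.8, 173.7, 118.8) = 118.8 kips → net-section rupture.

118.8 kips (net-section rupture governs)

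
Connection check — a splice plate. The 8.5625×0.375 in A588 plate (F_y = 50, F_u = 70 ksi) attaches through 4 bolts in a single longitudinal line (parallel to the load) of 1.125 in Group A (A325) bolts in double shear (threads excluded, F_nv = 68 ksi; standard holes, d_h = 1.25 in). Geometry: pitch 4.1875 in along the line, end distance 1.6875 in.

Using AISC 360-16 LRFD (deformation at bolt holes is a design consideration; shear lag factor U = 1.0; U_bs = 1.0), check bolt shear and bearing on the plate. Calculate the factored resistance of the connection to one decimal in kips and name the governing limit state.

Bolt shear: A_b = π(1.125)²/4 = 0.99402 in². φR_n = 0.75 × 68 × 0.99402 × 4 × 2 = 405.6 kips.
Bearing (0.375 in plate, F_u = 70 ksi): end bolts L_c = 1.6875 − 1.25/2 = 1.0625, R_n = min(1.2×1.0625×0.375×70, 2.4×1.125×0.375×70) = 33.469 kips/bolt; interior L_c = 4.1875 − 1.25 = 2.9375, R_n = 70.875 kips/bolt. φR_n = 0.75 × (1×33.469 + 3×70.875) = 184.6 kips.
Governing: min(405.6, 184.6) = 184.6 kips → bearing.

184.6 kips (bearing governs)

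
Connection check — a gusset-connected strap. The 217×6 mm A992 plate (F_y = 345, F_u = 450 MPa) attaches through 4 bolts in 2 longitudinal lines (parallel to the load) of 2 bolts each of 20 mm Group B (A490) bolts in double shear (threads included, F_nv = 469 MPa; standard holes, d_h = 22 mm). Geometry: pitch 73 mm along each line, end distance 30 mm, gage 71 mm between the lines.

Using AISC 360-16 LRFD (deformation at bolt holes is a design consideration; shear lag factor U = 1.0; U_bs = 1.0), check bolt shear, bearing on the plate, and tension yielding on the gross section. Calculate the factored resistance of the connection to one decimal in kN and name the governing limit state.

286.7 kN (bearing governs)

Bolt shear: A_b = π(20)²/4 = 314.16 mm². φR_n = 0.75 × 469 × 314.16 × 4 × 2 = 884.0 kN.
Bearing (6 mm plate, F_u = 450 MPa): end bolts L_c = 30 − 22/2 = 19, R_n = min(1.2×19×6×450, 2.4×20×6×450) = 61.56 kN/bolt; interior L_c = 73 − 22 = 51, R_n = 129.6 kN/bolt. φR_n = 0.75 × (2×61.56 + 2×129.6) = 286.7 kN.
Tension yield (gross): A_g = 217×6 = 1302 mm². φR_n = 0.90 × 345 × 1302 = 404.3 kN.
Governing: min(884.0, 286.7, 404.3) = 286.7 kN → bearing.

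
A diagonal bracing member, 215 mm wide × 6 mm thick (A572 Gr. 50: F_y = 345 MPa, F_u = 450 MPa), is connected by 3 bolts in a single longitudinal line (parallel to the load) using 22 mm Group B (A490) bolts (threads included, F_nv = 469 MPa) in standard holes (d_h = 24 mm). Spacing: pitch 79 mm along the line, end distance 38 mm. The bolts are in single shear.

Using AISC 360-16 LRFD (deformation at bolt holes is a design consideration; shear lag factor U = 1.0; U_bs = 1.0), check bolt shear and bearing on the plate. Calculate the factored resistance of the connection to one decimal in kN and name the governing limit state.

Bolt shear: A_b = π(22)²/4 = 380.13 mm². φR_n = 0.75 × 469 × 380.13 × 3 × 1 = 401.1 kN.
Bearing (6 mm plate, F_u = 450 MPa): end bolts L_c = 38 − 24/2 = 26, R_n = min(1.2×26×6×450, 2.4×22×6×450) = 84.24 kN/bolt; interior L_c = 79 − 24 = 55, R_n = 142.56 kN/bolt. φR_n = 0.75 × (1×84.24 + 2×142.56) = 277.0 kN.
Governing: min(401.1, 277.0) = 277.0 kN → bearing.

277.0 kN (bearing governs)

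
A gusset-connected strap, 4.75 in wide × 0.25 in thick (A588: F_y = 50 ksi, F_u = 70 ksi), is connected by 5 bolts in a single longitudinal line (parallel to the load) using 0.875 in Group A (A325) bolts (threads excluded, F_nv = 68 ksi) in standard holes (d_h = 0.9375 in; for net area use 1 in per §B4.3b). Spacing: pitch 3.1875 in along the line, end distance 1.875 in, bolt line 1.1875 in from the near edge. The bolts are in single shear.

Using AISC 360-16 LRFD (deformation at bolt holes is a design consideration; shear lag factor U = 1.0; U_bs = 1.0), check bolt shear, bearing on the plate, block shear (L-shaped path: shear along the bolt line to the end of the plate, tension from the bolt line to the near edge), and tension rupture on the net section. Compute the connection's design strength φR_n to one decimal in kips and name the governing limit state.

49.2 kips (net-section rupture governs)

Bolt shear: A_b = π(0.875)²/4 = 0.60132 in². φR_n = 0.75 × 68 × 0.60132 × 5 × 1 = 153.3 kips.
Bearing (0.25 in plate, F_u = 70 ksi): end bolts L_c = 1.875 − 0.9375/2 = 1.40625, R_n = min(1.2×1.40625×0.25×70, 2.4×0.875×0.25×70) = 29.531 kips/bolt; interior L_c = 3.1875 − 0.9375 = 2.25, R_n = 36.75 kips/bolt. φR_n = 0.75 × (1×29.531 + 4×36.75) = 132.4 kips.
Block shear: shear path 1×[1.875+4×3.1875] = 1×14.625 in, A_gv = 3.6563, A_nv = 1×(14.625 − 4.5×1)×0.25 = 2.5313 in²; tension to near edge: (1.1875 − 0.5×1)×0.25 = 0.17188 in². R_n = min(0.6×70×2.5313, 0.6×50×3.6563) + 1.0×70×0.17188 = min(106.31, 109.69) + 12.032 = 118.34 kips. φR_n = 0.75 × 118.34 = 88.8 kips.
Tension rupture (net): A_n = (4.75 − 1×1)×0.25 = 0.9375 in² (U = 1.0, A_e = A_n). φR_n = 0.75 × 70 × 0.9375 = 49.2 kips.
Governing: min(153.3, 132.4, 88.8, 49.2) = 49.2 kips → net-section rupture.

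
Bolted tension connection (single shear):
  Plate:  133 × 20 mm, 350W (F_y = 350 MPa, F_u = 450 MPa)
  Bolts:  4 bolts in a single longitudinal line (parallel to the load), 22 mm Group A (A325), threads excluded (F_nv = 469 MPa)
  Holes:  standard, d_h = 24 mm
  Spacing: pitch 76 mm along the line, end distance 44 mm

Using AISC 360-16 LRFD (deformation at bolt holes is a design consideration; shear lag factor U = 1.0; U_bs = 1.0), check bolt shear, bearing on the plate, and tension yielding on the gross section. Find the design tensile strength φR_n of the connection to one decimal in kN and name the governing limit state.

Bolt shear: A_b = π(22)²/4 = 380.13 mm². φR_n = 0.75 × 469 × 380.13 × 4 × 1 = 534.8 kN.
Bearing (20 mm plate, F_u = 450 MPa): end bolts L_c = 44 − 24/2 = 32, R_n = min(1.2×32×20×450, 2.4×22×20×450) = 345.6 kN/bolt; interior L_c = 76 − 24 = 52, R_n = 475.2 kN/bolt. φR_n = 0.75 × (1×345.6 + 3×475.2) = 1328.4 kN.
Tension yield (gross): A_g = 133×20 = 2660 mm². φR_n = 0.90 × 350 × 2660 = 837.9 kN.
Governing: min(534.8, 1328.4, 837.9) = 534.8 kN → bolt shear.

534.8 kN (bolt shear governs)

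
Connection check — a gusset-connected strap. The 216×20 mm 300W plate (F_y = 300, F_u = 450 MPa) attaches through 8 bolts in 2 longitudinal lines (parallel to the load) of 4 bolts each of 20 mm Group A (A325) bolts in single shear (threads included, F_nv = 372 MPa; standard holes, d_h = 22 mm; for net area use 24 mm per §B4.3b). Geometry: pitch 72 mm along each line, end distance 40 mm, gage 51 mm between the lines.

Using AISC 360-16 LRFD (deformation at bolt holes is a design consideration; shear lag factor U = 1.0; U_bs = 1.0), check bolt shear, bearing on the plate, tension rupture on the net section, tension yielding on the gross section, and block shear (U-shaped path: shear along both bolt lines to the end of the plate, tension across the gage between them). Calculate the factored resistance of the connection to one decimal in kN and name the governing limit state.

Bolt shear: A_b = π(20)²/4 = 314.16 mm². φR_n = 0.75 × 372 × 314.16 × 8 × 1 = 701.2 kN.
Bearing (20 mm plate, F_u = 450 MPa): end bolts L_c = 40 − 22/2 = 29, R_n = min(1.2×29×20×450, 2.4×20×20×450) = 313.2 kN/bolt; interior L_c = 72 − 22 = 50, R_n = 432 kN/bolt. φR_n = 0.75 × (2×313.2 + 6×432) = 2413.8 kN.
Tension rupture (net): A_n = (216 − 2×24)×20 = 3360 mm² (U = 1.0, A_e = A_n). φR_n = 0.75 × 450 × 3360 = 1134.0 kN.
Tension yield (gross): A_g = 216×20 = 4320 mm². φR_n = 0.90 × 300 × 4320 = 1166.4 kN.
Block shear: shear path 2×[40+3×72] = 2×256 mm, A_gv = 10240, A_nv = 2×(256 − 3.5×24)×20 = 6880 mm²; tension across gage: (51 − 1×24)×20 = 540 mm². R_n = min(0.6×450×6880, 0.6×300×10240) + 1.0×450×540 = min(1857.6, 1843.2) + 243 = 2086.2 kN. φR_n = 0.75 × 2086.2 = 1564.7 kN.
Governing: min(701.2, 2413.8, 1134.0, 1166.4, 1564.7) = 701.2 kN → bolt shear.

701.2 kN (bolt shear governs)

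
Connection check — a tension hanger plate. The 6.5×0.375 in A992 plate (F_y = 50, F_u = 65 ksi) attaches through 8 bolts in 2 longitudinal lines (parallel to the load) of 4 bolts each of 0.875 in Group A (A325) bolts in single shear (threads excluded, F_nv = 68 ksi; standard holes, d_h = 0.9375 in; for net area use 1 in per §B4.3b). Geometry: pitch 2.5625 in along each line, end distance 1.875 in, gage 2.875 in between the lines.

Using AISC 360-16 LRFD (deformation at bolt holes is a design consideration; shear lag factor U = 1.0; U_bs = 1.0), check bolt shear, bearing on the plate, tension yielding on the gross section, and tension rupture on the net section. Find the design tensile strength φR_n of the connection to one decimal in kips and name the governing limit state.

Bolt shear: A_b = π(0.875)²/4 = 0.60132 in². φR_n = 0.75 × 68 × 0.60132 × 8 × 1 = 245.3 kips.
Bearing (0.375 in plate, F_u = 65 ksi): end bolts L_c = 1.875 − 0.9375/2 = 1.40625, R_n = min(1.2×1.40625×0.375×65, 2.4×0.875×0.375×65) = 41.133 kips/bolt; interior L_c = 2.5625 − 0.9375 = 1.625, R_n = 47.531 kips/bolt. φR_n = 0.75 × (2×41.133 + 6×47.531) = 275.6 kips.
Tension yield (gross): A_g = 6.5×0.375 = 2.4375 in². φR_n = 0.90 × 50 × 2.4375 = 109.7 kips.
Tension rupture (net): A_n = (6.5 − 2×1)×0.375 = 1.6875 in² (U = 1.0, A_e = A_n). φR_n = 0.75 × 65 × 1.6875 = 82.3 kips.
Governing: min(245.3, 275.6, 109.7, 82.3) = 82.3 kips → net-section rupture.

82.3 kips (net-section rupture governs)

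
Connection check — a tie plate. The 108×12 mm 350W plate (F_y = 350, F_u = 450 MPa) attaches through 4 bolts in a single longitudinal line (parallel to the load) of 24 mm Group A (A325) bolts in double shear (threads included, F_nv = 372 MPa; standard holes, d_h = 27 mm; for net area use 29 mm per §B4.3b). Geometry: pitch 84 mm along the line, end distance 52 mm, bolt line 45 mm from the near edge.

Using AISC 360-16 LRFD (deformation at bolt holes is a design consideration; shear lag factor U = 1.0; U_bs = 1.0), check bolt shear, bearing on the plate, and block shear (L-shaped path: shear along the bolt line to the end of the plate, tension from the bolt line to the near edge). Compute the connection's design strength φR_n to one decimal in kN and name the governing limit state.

615.6 kN (block shear governs)

Bolt shear: A_b = π(24)²/4 = 452.39 mm². φR_n = 0.75 × 372 × 452.39 × 4 × 2 = 1009.7 kN.
Bearing (12 mm plate, F_u = 450 MPa): end bolts L_c = 52 − 27/2 = 38.5, R_n = min(1.2×38.5×12×450, 2.4×24×12×450) = 249.48 kN/bolt; interior L_c = 84 − 27 = 57, R_n = 311.04 kN/bolt. φR_n = 0.75 × (1×249.48 + 3×311.04) = 887.0 kN.
Block shear: shear path 1×[52+3×84] = 1×304 mm, A_gv = 3648, A_nv = 1×(304 − 3.5×29)×12 = 2430 mm²; tension to near edge: (45 − 0.5×29)×12 = 366 mm². R_n = min(0.6×450×2430, 0.6×350×3648) + 1.0×450×366 = min(656.1, 766.08) + 164.7 = 820.8 kN. φR_n = 0.75 × 820.8 = 615.6 kN.
Governing: min(1009.7, 887.0, 615.6) = 615.6 kN → block shear.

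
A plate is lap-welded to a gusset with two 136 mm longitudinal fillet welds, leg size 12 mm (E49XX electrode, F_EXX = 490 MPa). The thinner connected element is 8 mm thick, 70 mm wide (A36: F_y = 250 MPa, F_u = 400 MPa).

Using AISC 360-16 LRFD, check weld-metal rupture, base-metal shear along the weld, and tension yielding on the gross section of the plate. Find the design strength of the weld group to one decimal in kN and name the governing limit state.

Weld metal: throat = 0.707×12 = 8.484 mm, L = 2×136 = 272 mm. φR_n = 0.75 × 0.6 × 490 × 8.484 × 272 = 508.8 kN.
Base metal shear (8 mm plate): yield φR_n = 1.0×0.6×250×8×272 = 326.4 kN; rupture φR_n = 0.75×0.6×400×8×272 = 391.7 kN; take 326.4 kN (yield).
Tension yield (gross): A_g = 70×8 = 560 mm². φR_n = 0.90 × 250 × 560 = 126.0 kN.
Governing: min(508.8, 326.4, 126.0) = 126.0 kN → gross-section yield.

126.0 kN (gross-section yield governs)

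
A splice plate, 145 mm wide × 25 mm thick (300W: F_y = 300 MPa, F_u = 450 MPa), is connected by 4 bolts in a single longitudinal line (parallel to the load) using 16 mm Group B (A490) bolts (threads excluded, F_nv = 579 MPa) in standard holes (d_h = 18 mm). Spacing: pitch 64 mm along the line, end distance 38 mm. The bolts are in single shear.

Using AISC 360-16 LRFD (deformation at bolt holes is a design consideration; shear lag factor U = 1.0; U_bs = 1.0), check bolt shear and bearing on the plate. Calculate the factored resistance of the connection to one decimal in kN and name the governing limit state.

Bolt shear: A_b = π(16)²/4 = 201.06 mm². φR_n = 0.75 × 579 × 201.06 × 4 × 1 = 349.2 kN.
Bearing (25 mm plate, F_u = 450 MPa): end bolts L_c = 38 − 18/2 = 29, R_n = min(1.2×29×25×450, 2.4×16×25×450) = 391.5 kN/bolt; interior L_c = 64 − 18 = 46, R_n = 432 kN/bolt. φR_n = 0.75 × (1×391.5 + 3×432) = 1265.6 kN.
Governing: min(349.2, 1265.6) = 349.2 kN → bolt shear.

349.2 kN (bolt shear governs)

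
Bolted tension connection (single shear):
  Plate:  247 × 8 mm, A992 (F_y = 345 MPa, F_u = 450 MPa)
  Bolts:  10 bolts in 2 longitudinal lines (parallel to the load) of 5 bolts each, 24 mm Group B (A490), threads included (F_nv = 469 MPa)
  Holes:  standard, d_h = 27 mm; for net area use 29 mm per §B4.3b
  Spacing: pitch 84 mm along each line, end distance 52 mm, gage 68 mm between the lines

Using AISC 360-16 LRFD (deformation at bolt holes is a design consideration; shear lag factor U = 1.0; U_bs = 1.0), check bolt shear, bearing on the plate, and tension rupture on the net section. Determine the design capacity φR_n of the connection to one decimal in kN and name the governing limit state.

Bolt shear: A_b = π(24)²/4 = 452.39 mm². φR_n = 0.75 × 469 × 452.39 × 10 × 1 = 1591.3 kN.
Bearing (8 mm plate, F_u = 450 MPa): end bolts L_c = 52 − 27/2 = 38.5, R_n = min(1.2×38.5×8×450, 2.4×24×8×450) = 166.32 kN/bolt; interior L_c = 84 − 27 = 57, R_n = 207.36 kN/bolt. φR_n = 0.75 × (2×166.32 + 8×207.36) = 1493.6 kN.
Tension rupture (net): A_n = (247 − 2×29)×8 = 1512 mm² (U = 1.0, A_e = A_n). φR_n = 0.75 × 450 × 1512 = 510.3 kN.
Governing: min(1591.3, 1493.6, 510.3) = 510.3 kN → net-section rupture.

510.3 kN (net-section rupture governs)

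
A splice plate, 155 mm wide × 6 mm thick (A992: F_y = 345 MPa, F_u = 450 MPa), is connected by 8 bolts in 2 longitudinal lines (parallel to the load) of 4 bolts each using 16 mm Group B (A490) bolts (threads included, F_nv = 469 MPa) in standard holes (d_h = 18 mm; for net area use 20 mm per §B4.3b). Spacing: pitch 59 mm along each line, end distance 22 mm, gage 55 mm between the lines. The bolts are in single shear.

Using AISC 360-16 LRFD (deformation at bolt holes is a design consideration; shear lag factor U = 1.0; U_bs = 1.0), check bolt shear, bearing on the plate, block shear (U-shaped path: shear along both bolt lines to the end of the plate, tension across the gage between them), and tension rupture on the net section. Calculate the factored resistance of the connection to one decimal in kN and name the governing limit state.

Bolt shear: A_b = π(16)²/4 = 201.06 mm². φR_n = 0.75 × 469 × 201.06 × 8 × 1 = 565.8 kN.
Bearing (6 mm plate, F_u = 450 MPa): end bolts L_c = 22 − 18/2 = 13, R_n = min(1.2×13×6×450, 2.4×16×6×450) = 42.12 kN/bolt; interior L_c = 59 − 18 = 41, R_n = 103.68 kN/bolt. φR_n = 0.75 × (2×42.12 + 6×103.68) = 529.7 kN.
Block shear: shear path 2×[22+3×59] = 2×199 mm, A_gv = 2388, A_nv = 2×(199 − 3.5×20)×6 = 1548 mm²; tension across gage: (55 − 1×20)×6 = 210 mm². R_n = min(0.6×450×1548, 0.6×345×2388) + 1.0×450×210 = min(417.96, 494.32) + 94.5 = 512.46 kN. φR_n = 0.75 × 512.46 = 384.3 kN.
Tension rupture (net): A_n = (155 − 2×20)×6 = 690 mm² (U = 1.0, A_e = A_n). φR_n = 0.75 × 450 × 690 = 232.9 kN.
Governing: min(565.8, 529.7, 384.3, 232.9) = 232.9 kN → net-section rupture.

232.9 kN (net-section rupture governs)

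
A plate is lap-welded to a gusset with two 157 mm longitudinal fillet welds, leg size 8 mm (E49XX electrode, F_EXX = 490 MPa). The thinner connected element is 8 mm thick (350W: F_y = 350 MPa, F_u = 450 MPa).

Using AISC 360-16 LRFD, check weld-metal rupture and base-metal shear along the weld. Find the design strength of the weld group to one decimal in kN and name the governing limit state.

391.6 kN (weld metal governs)

Weld metal: throat = 0.707×8 = 5.656 mm, L = 2×157 = 314 mm. φR_n = 0.75 × 0.6 × 490 × 5.656 × 314 = 391.6 kN.
Base metal shear (8 mm plate): yield φR_n = 1.0×0.6×350×8×314 = 527.5 kN; rupture φR_n = 0.75×0.6×450×8×314 = 508.7 kN; take 508.7 kN (rupture).
Governing: min(391.6, 508.7) = 391.6 kN → weld metal.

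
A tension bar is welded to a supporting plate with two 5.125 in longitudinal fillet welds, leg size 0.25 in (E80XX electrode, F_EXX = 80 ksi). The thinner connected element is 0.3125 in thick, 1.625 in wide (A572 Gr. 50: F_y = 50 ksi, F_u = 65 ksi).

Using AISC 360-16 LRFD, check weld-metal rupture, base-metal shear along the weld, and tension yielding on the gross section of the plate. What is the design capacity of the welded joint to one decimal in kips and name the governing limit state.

Weld metal: throat = 0.707×0.25 = 0.17675 in, L = 2×5.125 = 10.25 in. φR_n = 0.75 × 0.6 × 80 × 0.17675 × 10.25 = 65.2 kips.
Base metal shear (0.3125 in plate): yield φR_n = 1.0×0.6×50×0.3125×10.25 = 96.1 kips; rupture φR_n = 0.75×0.6×65×0.3125×10.25 = 93.7 kips; take 93.7 kips (rupture).
Tension yield (gross): A_g = 1.625×0.3125 = 0.50781 in². φR_n = 0.90 × 50 × 0.50781 = 22.9 kips.
Governing: min(65.2, 93.7, 22.9) = 22.9 kips → gross-section yield.

22.9 kips (gross-section yield governs)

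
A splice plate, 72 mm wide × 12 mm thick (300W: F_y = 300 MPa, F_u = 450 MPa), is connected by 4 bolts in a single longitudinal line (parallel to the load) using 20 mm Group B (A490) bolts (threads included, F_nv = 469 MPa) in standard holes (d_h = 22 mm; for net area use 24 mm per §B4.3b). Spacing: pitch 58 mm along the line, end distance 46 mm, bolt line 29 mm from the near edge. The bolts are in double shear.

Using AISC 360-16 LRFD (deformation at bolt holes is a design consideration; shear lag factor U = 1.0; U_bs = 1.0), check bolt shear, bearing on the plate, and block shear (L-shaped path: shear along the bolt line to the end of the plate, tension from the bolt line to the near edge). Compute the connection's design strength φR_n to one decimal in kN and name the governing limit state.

Bolt shear: A_b = π(20)²/4 = 314.16 mm². φR_n = 0.75 × 469 × 314.16 × 4 × 2 = 884.0 kN.
Bearing (12 mm plate, F_u = 450 MPa): end bolts L_c = 46 − 22/2 = 35, R_n = min(1.2×35×12×450, 2.4×20×12×450) = 226.8 kN/bolt; interior L_c = 58 − 22 = 36, R_n = 233.28 kN/bolt. φR_n = 0.75 × (1×226.8 + 3×233.28) = 695.0 kN.
Block shear: shear path 1×[46+3×58] = 1×220 mm, A_gv = 2640, A_nv = 1×(220 − 3.5×24)×12 = 1632 mm²; tension to near edge: (29 − 0.5×24)×12 = 204 mm². R_n = min(0.6×450×1632, 0.6×300×2640) + 1.0×450×204 = min(440.64, 475.2) + 91.8 = 532.44 kN. φR_n = 0.75 × 532.44 = 399.3 kN.
Governing: min(884.0, 695.0, 399.3) = 399.3 kN → block shear.

399.3 kN (block shear governs)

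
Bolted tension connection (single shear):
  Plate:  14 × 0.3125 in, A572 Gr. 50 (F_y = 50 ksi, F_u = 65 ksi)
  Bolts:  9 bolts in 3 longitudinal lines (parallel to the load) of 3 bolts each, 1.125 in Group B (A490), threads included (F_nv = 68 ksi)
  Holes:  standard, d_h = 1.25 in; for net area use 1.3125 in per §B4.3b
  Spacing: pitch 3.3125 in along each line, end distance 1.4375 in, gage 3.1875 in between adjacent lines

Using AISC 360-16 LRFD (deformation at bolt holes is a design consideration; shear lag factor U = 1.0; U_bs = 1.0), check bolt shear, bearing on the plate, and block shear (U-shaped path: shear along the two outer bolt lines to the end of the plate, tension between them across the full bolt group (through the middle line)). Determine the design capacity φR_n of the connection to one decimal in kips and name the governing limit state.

144.5 kips (block shear governs)

Bolt shear: A_b = π(1.125)²/4 = 0.99402 in². φR_n = 0.75 × 68 × 0.99402 × 9 × 1 = 456.3 kips.
Bearing (0.3125 in plate, F_u = 65 ksi): end bolts L_c = 1.4375 − 1.25/2 = 0.8125, R_n = min(1.2×0.8125×0.3125×65, 2.4×1.125×0.3125×65) = 19.805 kips/bolt; interior L_c = 3.3125 − 1.25 = 2.0625, R_n = 50.273 kips/bolt. φR_n = 0.75 × (3×19.805 + 6×50.273) = 270.8 kips.
Block shear: shear path 2×[1.4375+2×3.3125] = 2×8.0625 in, A_gv = 5.0391, A_nv = 2×(8.0625 − 2.5×1.3125)×0.3125 = 2.9883 in²; tension across gage: (6.375 − 2×1.3125)×0.3125 = 1.1719 in². R_n = min(0.6×65×2.9883, 0.6×50×5.0391) + 1.0×65×1.1719 = min(116.54, 151.17) + 76.174 = 192.71 kips. φR_n = 0.75 × 192.71 = 144.5 kips.
Governing: min(456.3, 270.8, 144.5) = 144.5 kips → block shear.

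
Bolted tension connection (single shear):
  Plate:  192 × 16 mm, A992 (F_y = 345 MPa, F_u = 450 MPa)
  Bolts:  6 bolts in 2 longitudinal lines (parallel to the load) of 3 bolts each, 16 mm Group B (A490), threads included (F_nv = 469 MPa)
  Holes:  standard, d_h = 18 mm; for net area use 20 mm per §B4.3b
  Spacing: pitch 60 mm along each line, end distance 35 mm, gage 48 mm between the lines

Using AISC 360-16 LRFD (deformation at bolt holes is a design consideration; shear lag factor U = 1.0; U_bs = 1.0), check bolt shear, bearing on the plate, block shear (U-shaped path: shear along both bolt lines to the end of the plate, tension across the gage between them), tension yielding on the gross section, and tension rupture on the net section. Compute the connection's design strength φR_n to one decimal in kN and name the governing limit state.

424.3 kN (bolt shear governs)

Bolt shear: A_b = π(16)²/4 = 201.06 mm². φR_n = 0.75 × 469 × 201.06 × 6 × 1 = 424.3 kN.
Bearing (16 mm plate, F_u = 450 MPa): end bolts L_c = 35 − 18/2 = 26, R_n = min(1.2×26×16×450, 2.4×16×16×450) = 224.64 kN/bolt; interior L_c = 60 − 18 = 42, R_n = 276.48 kN/bolt. φR_n = 0.75 × (2×224.64 + 4×276.48) = 1166.4 kN.
Block shear: shear path 2×[35+2×60] = 2×155 mm, A_gv = 4960, A_nv = 2×(155 − 2.5×20)×16 = 3360 mm²; tension across gage: (48 − 1×20)×16 = 448 mm². R_n = min(0.6×450×3360, 0.6×345×4960) + 1.0×450×448 = min(907.2, 1026.7) + 201.6 = 1108.8 kN. φR_n = 0.75 × 1108.8 = 831.6 kN.
Tension yield (gross): A_g = 192×16 = 3072 mm². φR_n = 0.90 × 345 × 3072 = 953.9 kN.
Tension rupture (net): A_n = (192 − 2×20)×16 = 2432 mm² (U = 1.0, A_e = A_n). φR_n = 0.75 × 450 × 2432 = 820.8 kN.
Governing: min(424.3, 1166.4, 831.6, 953.9, 820.8) = 424.3 kN → bolt shear.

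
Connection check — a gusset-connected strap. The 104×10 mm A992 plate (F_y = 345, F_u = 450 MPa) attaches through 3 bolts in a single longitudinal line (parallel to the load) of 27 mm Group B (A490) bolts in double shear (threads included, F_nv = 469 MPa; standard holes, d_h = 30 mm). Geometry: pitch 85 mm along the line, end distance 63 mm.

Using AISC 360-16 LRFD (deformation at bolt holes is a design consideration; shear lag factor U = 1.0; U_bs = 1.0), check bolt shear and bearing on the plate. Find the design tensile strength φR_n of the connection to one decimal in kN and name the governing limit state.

631.8 kN (bearing governs)

Bolt shear: A_b = π(27)²/4 = 572.56 mm². φR_n = 0.75 × 469 × 572.56 × 3 × 2 = 1208.4 kN.
Bearing (10 mm plate, F_u = 450 MPa): end bolts L_c = 63 − 30/2 = 48, R_n = min(1.2×48×10×450, 2.4×27×10×450) = 259.2 kN/bolt; interior L_c = 85 − 30 = 55, R_n = 291.6 kN/bolt. φR_n = 0.75 × (1×259.2 + 2×291.6) = 631.8 kN.
Governing: min(1208.4, 631.8) = 631.8 kN → bearing.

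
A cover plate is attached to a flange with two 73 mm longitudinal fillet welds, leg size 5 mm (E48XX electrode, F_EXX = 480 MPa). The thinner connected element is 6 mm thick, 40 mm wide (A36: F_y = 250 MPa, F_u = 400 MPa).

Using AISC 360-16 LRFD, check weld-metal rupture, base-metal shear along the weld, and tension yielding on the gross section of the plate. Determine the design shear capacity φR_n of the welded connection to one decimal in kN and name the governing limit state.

Weld metal: throat = 0.707×5 = 3.535 mm, L = 2×73 = 146 mm. φR_n = 0.75 × 0.6 × 480 × 3.535 × 146 = 111.5 kN.
Base metal shear (6 mm plate): yield φR_n = 1.0×0.6×250×6×146 = 131.4 kN; rupture φR_n = 0.75×0.6×400×6×146 = 157.7 kN; take 131.4 kN (yield).
Tension yield (gross): A_g = 40×6 = 240 mm². φR_n = 0.90 × 250 × 240 = 54.0 kN.
Governing: min(111.5, 131.4, 54.0) = 54.0 kN → gross-section yield.

54.0 kN (gross-section yield governs)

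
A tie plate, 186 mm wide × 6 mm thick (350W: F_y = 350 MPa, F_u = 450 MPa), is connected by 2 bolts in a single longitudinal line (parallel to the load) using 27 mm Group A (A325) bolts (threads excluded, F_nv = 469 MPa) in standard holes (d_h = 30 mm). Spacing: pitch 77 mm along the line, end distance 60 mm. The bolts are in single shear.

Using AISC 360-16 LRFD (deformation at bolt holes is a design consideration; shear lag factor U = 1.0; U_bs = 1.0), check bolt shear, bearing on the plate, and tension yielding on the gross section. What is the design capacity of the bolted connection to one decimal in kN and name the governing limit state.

223.6 kN (bearing governs)

Bolt shear: A_b = π(27)²/4 = 572.56 mm². φR_n = 0.75 × 469 × 572.56 × 2 × 1 = 402.8 kN.
Bearing (6 mm plate, F_u = 450 MPa): end bolts L_c = 60 − 30/2 = 45, R_n = min(1.2×45×6×450, 2.4×27×6×450) = 145.8 kN/bolt; interior L_c = 77 − 30 = 47, R_n = 152.28 kN/bolt. φR_n = 0.75 × (1×145.8 + 1×152.28) = 223.6 kN.
Tension yield (gross): A_g = 186×6 = 1116 mm². φR_n = 0.90 × 350 × 1116 = 351.5 kN.
Governing: min(402.8, 223.6, 351.5) = 223.6 kN → bearing.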